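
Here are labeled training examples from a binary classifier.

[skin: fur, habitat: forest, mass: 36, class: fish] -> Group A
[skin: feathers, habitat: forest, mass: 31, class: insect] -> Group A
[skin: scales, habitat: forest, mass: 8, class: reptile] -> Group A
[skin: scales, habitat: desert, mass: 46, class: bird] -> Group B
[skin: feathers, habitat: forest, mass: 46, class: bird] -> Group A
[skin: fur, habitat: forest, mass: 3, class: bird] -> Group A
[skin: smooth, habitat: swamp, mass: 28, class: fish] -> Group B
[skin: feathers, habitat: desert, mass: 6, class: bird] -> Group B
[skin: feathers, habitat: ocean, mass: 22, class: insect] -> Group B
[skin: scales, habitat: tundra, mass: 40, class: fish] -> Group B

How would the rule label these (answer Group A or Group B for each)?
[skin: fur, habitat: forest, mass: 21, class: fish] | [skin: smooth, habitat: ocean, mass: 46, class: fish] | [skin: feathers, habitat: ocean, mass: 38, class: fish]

Group A, Group B, Group B

The distinguishing property — habitat is forest — holds for all the 'Group A' cases and none of the 'Group B' cases.
[skin: fur, habitat: forest, mass: 21, class: fish]: habitat is forest, has this property → Group A. [skin: smooth, habitat: ocean, mass: 46, class: fish]: habitat is ocean, fails this test → Group B. [skin: feathers, habitat: ocean, mass: 38, class: fish]: habitat is ocean, fails this test → Group B.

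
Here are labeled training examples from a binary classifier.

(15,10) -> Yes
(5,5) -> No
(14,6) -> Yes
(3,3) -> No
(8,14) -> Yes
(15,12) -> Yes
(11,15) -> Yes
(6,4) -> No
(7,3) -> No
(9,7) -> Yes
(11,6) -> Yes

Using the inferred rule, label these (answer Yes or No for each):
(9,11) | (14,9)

Yes, Yes

The simplest hypothesis consistent with all the labels is: sum ≥ 16.
(9,11): 9+11 = 20, fits → Yes.
(14,9): 14+9 = 23, fits → Yes.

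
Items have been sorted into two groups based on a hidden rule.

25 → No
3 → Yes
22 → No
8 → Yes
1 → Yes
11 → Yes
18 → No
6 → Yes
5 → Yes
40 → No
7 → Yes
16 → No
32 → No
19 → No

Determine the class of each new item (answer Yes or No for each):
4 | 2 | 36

A rule that fits every label: at most 11 — true of each 'Yes' example, false of each 'No' one.
Yes: 4, since 4 ≤ 11.
Yes: 2, since 2 ≤ 11.
No: 36, since 36 > 11.

Yes, Yes, No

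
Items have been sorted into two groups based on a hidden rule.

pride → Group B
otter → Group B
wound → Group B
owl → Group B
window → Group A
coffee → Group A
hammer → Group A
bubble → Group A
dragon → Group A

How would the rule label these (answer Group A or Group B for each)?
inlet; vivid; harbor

Group B, Group B, Group A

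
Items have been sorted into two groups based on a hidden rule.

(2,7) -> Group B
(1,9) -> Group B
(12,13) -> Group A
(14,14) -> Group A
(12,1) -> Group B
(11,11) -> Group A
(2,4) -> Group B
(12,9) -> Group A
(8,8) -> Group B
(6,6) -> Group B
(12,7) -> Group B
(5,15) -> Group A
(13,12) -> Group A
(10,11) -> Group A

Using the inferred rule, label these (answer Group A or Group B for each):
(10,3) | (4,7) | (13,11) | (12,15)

All 'Group A' examples share one property — sum ≥ 20 — and every 'Group B' example lacks it.
(10,3): Group B (10+3 = 13). (4,7): Group B (4+7 = 11). (13,11): Group A (13+11 = 24). (12,15): Group A (12+15 = 27).

Group B, Group B, Group A, Group A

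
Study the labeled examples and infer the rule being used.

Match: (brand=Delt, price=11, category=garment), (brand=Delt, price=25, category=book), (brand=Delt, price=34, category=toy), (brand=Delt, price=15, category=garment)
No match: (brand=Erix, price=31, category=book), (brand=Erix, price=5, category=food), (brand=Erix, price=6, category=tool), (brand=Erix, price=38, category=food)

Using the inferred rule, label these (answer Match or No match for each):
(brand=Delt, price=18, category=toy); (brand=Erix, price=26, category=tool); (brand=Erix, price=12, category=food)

Match, No match, No match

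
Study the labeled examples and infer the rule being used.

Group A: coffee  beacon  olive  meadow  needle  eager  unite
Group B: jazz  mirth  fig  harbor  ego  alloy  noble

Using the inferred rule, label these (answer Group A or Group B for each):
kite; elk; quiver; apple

The rule appears to be: has ≥ 3 vowels.

Group B, Group B, Group A, Group B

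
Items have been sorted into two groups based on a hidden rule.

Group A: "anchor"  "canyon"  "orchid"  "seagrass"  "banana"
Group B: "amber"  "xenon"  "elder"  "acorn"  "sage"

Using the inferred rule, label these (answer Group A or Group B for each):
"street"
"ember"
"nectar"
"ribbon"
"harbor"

The pattern is that an item is 'Group A' exactly when: length ≥ 6.
"street": length 6, satisfies this → Group A.
"ember": length 5, does not pass → Group B.
"nectar": length 6, satisfies this → Group A.
"ribbon": length 6, satisfies this → Group A.
"harbor": length 6, satisfies this → Group A.

Group A, Group B, Group A, Group A, Group A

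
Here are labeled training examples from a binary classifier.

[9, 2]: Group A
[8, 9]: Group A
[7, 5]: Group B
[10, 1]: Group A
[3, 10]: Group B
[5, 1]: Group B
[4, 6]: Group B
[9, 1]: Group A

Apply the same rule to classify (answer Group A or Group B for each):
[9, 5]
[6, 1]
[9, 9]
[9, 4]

One predicate separates the groups cleanly: first ≥ 8.

Group A, Group B, Group A, Group A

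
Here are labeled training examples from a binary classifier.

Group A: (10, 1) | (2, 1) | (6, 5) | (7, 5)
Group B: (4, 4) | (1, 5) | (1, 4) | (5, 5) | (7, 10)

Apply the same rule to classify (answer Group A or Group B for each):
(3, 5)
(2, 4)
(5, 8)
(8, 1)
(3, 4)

Checking candidate rules against both groups, what survives is: first > second.
(3, 5) — 3 < 5, hence Group B.
(2, 4) — 2 < 4, hence Group B.
(5, 8) — 5 < 8, hence Group B.
(8, 1) — 8 > 1, hence Group A.
(3, 4) — 3 < 4, hence Group B.

Group B, Group B, Group B, Group A, Group B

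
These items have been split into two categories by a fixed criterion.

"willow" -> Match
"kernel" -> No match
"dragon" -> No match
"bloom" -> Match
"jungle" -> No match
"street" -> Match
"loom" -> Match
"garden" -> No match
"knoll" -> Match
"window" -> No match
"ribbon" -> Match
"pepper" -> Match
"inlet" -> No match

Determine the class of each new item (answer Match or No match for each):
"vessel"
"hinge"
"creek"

Every 'Match' example satisfies: has a double letter. None of the 'No match' examples do.
"vessel" → 'ss' doubled → Match. "hinge" → no doubled letter → No match. "creek" → 'ee' doubled → Match.

Match, No match, Match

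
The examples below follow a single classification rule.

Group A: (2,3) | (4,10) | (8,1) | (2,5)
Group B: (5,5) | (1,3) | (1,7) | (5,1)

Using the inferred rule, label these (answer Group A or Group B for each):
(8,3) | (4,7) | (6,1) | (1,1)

Group A, Group A, Group A, Group B

The pattern is that an item is 'Group A' exactly when: first is even.
(8,3): first 8, passes → Group A.
(4,7): first 4, passes → Group A.
(6,1): first 6, passes → Group A.
(1,1): first 1, doesn't qualify → Group B.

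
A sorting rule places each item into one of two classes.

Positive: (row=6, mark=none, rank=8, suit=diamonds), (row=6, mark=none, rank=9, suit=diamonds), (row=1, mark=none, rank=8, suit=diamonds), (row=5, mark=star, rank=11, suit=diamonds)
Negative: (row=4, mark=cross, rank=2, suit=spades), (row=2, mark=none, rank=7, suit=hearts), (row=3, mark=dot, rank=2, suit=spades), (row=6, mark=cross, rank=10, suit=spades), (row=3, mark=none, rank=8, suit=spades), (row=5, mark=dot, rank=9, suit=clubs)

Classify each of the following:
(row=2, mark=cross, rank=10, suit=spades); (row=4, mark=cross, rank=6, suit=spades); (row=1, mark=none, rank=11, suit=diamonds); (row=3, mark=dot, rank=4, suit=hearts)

Negative, Negative, Positive, Negative

'Positive' ⟺ suit is diamonds.
(row=2, mark=cross, rank=10, suit=spades): suit is spades — doesn't qualify, so Negative.
(row=4, mark=cross, rank=6, suit=spades): suit is spades — doesn't qualify, so Negative.
(row=1, mark=none, rank=11, suit=diamonds): suit is diamonds — satisfies this, so Positive.
(row=3, mark=dot, rank=4, suit=hearts): suit is hearts — doesn't qualify, so Negative.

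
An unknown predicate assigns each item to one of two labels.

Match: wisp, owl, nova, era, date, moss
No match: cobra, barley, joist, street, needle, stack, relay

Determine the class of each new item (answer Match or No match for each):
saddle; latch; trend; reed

Every 'Match' example satisfies: length ≤ 4. None of the 'No match' examples do.
saddle: No match (length 6). latch: No match (length 5). trend: No match (length 5). reed: Match (length 4).

No match, No match, No match, Match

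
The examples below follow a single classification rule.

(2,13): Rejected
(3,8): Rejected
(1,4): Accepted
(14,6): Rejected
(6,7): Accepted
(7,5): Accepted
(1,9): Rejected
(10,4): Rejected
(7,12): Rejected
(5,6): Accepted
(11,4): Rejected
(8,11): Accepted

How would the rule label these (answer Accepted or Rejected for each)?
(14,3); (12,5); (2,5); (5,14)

The simplest hypothesis consistent with all the labels is: |first − second| ≤ 3.
(14,3): Rejected (|14−3| = 11).
(12,5): Rejected (|12−5| = 7).
(2,5): Accepted (|2−5| = 3).
(5,14): Rejected (|5−14| = 9).

Rejected, Rejected, Accepted, Rejected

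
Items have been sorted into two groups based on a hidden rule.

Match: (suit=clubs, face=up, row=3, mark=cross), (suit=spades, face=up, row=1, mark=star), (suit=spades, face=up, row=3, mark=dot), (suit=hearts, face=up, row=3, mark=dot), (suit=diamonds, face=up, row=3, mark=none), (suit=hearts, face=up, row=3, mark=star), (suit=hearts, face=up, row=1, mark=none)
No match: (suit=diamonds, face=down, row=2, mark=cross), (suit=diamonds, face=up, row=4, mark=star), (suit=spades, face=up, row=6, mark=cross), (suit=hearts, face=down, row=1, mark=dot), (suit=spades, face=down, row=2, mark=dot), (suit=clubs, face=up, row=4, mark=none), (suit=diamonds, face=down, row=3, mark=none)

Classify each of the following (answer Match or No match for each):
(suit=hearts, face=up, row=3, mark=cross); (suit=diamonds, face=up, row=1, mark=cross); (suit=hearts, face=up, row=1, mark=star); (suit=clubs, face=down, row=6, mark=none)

The distinguishing property — face is up AND row ≤ 3 — holds for all the 'Match' cases and none of the 'No match' cases.
(suit=hearts, face=up, row=3, mark=cross) — face is up, row = 3, hence Match.
(suit=diamonds, face=up, row=1, mark=cross) — face is up, row = 1, hence Match.
(suit=hearts, face=up, row=1, mark=star) — face is up, row = 1, hence Match.
(suit=clubs, face=down, row=6, mark=none) — face is down, row = 6, hence No match.

Match, Match, Match, No match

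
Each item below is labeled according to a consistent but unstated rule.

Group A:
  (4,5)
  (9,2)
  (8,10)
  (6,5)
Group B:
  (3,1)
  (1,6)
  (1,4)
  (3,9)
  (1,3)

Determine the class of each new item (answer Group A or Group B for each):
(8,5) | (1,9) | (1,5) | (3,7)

Group A, Group B, Group B, Group B

All 'Group A' examples share one property — first ≥ 4 — and every 'Group B' example lacks it.
(8,5): Group A (first 8).
(1,9): Group B (first 1).
(1,5): Group B (first 1).
(3,7): Group B (first 3).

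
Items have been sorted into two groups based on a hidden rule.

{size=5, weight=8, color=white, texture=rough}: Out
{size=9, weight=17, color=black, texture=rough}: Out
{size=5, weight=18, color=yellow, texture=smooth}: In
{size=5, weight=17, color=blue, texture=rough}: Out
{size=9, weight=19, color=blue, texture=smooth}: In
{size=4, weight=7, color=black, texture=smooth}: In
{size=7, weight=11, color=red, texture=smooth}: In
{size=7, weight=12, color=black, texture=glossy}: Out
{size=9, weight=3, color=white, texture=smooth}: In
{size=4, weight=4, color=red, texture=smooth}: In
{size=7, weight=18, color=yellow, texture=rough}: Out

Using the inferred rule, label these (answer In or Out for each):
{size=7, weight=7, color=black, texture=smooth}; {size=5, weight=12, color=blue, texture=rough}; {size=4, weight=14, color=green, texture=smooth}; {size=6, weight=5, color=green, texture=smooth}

The pattern is that an item is 'In' exactly when: texture is smooth.
{size=7, weight=7, color=black, texture=smooth} — texture is smooth, hence In. {size=5, weight=12, color=blue, texture=rough} — texture is rough, hence Out. {size=4, weight=14, color=green, texture=smooth} — texture is smooth, hence In. {size=6, weight=5, color=green, texture=smooth} — texture is smooth, hence In.

In, Out, In, In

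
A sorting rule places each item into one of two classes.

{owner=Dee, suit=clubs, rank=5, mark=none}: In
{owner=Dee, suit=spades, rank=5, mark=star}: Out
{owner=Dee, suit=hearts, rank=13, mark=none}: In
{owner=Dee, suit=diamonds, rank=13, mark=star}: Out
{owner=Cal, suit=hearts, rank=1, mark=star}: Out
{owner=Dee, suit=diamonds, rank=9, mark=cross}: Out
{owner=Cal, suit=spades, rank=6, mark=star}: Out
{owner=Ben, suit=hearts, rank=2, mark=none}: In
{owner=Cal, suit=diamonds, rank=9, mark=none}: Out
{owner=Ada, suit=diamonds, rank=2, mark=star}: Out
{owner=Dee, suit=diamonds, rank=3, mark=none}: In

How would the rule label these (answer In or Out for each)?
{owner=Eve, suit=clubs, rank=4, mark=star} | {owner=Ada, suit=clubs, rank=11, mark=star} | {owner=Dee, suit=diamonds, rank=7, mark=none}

Out, Out, In

One predicate separates the groups cleanly: mark is none AND rank ≠ 9.
{owner=Eve, suit=clubs, rank=4, mark=star}: Out (mark is star, rank = 4). {owner=Ada, suit=clubs, rank=11, mark=star}: Out (mark is star, rank = 11). {owner=Dee, suit=diamonds, rank=7, mark=none}: In (mark is none, rank = 7).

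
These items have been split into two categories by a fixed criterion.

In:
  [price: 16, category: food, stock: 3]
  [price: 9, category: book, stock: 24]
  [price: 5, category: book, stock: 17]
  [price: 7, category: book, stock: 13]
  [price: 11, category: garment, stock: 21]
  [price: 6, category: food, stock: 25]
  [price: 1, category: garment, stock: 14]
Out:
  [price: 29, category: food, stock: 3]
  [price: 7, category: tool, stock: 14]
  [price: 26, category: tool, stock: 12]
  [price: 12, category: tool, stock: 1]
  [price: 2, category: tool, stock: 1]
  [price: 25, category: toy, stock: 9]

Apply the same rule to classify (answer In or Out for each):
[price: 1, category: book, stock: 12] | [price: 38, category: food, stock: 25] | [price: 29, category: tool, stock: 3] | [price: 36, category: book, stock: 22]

The rule appears to be: category is not tool AND price ≤ 16.
[price: 1, category: book, stock: 12]: category is book, price = 1 — matches, so In. [price: 38, category: food, stock: 25]: category is food, price = 38 — does not fit, so Out. [price: 29, category: tool, stock: 3]: category is tool, price = 29 — does not fit, so Out. [price: 36, category: book, stock: 22]: category is book, price = 36 — does not fit, so Out.

In, Out, Out, Out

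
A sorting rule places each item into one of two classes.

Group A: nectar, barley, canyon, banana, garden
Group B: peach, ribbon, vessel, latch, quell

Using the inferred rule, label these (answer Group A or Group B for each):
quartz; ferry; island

All 'Group A' examples share one property — even length AND contains 'a' — and every 'Group B' example lacks it.
Group A: quartz, since length 6, has 'a'. Group B: ferry, since length 5, no 'a'. Group A: island, since length 6, has 'a'.

Group A, Group B, Group A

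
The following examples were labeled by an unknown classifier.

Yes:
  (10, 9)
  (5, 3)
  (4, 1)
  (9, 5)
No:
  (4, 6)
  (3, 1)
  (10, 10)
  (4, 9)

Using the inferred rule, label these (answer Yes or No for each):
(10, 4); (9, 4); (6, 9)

The common property of the 'Yes' items is: first > second AND sum ≥ 5. No 'No' item has it.
(10, 4): Yes (10 > 4, 10+4 = 14).
(9, 4): Yes (9 > 4, 9+4 = 13).
(6, 9): No (6 < 9, 6+9 = 15).

Yes, Yes, No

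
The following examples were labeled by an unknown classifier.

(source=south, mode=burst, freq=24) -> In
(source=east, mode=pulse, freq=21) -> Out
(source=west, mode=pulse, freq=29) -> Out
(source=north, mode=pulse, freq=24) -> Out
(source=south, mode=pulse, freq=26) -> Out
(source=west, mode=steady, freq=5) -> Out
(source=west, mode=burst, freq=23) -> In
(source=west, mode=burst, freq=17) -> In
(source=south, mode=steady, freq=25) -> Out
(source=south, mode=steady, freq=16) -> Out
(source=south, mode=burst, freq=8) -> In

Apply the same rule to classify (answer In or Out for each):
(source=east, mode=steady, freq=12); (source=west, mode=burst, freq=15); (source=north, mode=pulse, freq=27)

The common property of the 'In' items is: mode is burst. No 'Out' item has it.

Out, In, Out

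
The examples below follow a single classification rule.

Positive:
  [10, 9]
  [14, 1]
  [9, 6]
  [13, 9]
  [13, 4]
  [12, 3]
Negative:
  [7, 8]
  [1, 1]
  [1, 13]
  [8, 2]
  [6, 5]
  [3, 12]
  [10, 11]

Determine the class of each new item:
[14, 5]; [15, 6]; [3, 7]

Positive, Positive, Negative

One predicate separates the groups cleanly: first > second AND sum ≥ 14.
[14, 5]: Positive (14 > 5, 14+5 = 19). [15, 6]: Positive (15 > 6, 15+6 = 21). [3, 7]: Negative (3 < 7, 3+7 = 10).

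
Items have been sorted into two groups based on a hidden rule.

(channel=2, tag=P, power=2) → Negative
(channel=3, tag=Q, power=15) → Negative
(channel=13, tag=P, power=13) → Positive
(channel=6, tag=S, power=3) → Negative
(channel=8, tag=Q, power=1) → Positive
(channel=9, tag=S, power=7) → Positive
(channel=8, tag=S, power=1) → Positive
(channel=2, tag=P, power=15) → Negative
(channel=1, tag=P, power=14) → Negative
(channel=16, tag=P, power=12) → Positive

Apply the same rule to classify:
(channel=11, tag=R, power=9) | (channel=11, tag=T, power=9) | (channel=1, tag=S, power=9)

Positive, Positive, Negative

'Positive' ⟺ channel ≥ 8.
(channel=11, tag=R, power=9): channel = 11 — satisfies this, so Positive. (channel=11, tag=T, power=9): channel = 11 — satisfies this, so Positive. (channel=1, tag=S, power=9): channel = 1 — fails the rule, so Negative.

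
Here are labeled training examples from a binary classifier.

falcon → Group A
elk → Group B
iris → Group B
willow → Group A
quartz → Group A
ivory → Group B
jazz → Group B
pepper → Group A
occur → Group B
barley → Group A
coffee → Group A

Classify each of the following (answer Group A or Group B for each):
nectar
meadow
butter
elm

The common property of the 'Group A' items is: length 6. No 'Group B' item has it.
nectar: length 6 — checks out, so Group A. meadow: length 6 — checks out, so Group A. butter: length 6 — checks out, so Group A. elm: length 3 — doesn't match, so Group B.

Group A, Group A, Group A, Group B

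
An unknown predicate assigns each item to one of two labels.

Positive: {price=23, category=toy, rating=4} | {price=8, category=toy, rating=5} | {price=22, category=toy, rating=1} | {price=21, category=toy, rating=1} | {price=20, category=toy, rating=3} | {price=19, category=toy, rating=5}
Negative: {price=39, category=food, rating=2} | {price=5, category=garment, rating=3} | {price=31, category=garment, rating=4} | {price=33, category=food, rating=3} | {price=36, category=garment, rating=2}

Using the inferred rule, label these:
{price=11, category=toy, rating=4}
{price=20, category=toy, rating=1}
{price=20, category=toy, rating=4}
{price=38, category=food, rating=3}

Positive, Positive, Positive, Negative

The classifier is using: category is toy.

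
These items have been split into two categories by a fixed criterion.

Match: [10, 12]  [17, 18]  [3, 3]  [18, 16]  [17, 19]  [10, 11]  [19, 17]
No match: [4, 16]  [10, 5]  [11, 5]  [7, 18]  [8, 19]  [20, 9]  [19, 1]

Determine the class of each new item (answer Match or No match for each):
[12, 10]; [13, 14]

Match, Match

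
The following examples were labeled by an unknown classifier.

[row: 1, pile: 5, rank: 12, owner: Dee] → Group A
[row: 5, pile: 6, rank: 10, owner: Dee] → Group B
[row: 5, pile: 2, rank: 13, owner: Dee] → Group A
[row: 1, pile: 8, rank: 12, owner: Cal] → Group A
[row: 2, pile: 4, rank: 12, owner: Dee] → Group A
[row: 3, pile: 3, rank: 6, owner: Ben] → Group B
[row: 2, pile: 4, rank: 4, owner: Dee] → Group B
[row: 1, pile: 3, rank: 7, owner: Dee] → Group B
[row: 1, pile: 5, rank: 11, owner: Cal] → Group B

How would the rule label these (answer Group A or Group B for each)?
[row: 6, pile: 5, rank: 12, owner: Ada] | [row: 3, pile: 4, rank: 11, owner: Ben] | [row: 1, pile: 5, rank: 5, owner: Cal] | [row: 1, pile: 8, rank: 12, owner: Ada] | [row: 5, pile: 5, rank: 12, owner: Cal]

The classifier is using: rank ≥ 12.

Group A, Group B, Group B, Group A, Group A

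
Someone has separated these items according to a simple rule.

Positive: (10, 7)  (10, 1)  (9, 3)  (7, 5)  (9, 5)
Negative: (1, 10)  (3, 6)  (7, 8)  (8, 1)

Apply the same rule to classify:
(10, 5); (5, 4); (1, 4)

A rule that fits every label: sum ≥ 11 AND second is odd — true of each 'Positive' example, false of each 'Negative' one.
(10, 5): 10+5 = 15, second 5, meets the rule → Positive. (5, 4): 5+4 = 9, second 4, fails the rule → Negative. (1, 4): 1+4 = 5, second 4, fails the rule → Negative.

Positive, Negative, Negative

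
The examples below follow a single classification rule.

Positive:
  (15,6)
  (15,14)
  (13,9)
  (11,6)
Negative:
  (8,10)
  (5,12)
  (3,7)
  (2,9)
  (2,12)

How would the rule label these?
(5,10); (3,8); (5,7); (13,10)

Negative, Negative, Negative, Positive

Rule: first > second. This holds for each 'Positive' example and fails for each 'Negative' one.
(5,10): 5 < 10, does not satisfy this → Negative.
(3,8): 3 < 8, does not satisfy this → Negative.
(5,7): 5 < 7, does not satisfy this → Negative.
(13,10): 13 > 10, checks out → Positive.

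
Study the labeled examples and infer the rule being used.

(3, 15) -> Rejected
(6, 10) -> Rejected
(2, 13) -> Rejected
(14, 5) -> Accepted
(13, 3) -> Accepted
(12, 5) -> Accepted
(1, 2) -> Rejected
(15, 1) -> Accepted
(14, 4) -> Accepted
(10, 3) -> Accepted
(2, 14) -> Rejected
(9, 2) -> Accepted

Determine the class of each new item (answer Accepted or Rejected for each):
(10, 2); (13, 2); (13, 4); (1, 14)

Accepted, Accepted, Accepted, Rejected

The classifier is using: first > second.
(10, 2): Accepted (10 > 2).
(13, 2): Accepted (13 > 2).
(13, 4): Accepted (13 > 4).
(1, 14): Rejected (1 < 14).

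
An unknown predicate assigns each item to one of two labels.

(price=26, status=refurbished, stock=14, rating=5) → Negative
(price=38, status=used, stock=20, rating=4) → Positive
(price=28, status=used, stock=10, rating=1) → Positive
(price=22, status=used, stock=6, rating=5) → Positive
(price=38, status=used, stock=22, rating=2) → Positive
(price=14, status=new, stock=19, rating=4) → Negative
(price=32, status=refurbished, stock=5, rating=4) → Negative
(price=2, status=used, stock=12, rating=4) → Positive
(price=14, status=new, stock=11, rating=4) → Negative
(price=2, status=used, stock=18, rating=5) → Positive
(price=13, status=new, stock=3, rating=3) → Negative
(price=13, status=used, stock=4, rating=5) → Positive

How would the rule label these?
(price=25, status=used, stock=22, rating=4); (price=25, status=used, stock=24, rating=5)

Positive, Positive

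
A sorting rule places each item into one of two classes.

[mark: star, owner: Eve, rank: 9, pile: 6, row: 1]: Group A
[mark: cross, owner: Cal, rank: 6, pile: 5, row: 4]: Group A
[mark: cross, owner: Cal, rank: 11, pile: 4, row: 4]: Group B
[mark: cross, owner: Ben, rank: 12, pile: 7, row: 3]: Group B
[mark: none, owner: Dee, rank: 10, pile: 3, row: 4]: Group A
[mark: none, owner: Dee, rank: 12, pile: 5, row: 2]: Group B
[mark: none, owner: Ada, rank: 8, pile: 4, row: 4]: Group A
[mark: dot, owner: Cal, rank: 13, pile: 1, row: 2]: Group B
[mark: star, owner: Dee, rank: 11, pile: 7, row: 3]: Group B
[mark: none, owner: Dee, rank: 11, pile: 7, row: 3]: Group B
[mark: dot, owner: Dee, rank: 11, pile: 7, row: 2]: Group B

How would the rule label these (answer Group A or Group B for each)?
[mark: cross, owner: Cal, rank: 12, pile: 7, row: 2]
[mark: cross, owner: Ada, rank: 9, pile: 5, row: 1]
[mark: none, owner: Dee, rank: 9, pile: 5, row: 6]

Group B, Group A, Group A

The rule appears to be: rank ≤ 10.
[mark: cross, owner: Cal, rank: 12, pile: 7, row: 2] — rank = 12, hence Group B. [mark: cross, owner: Ada, rank: 9, pile: 5, row: 1] — rank = 9, hence Group A. [mark: none, owner: Dee, rank: 9, pile: 5, row: 6] — rank = 9, hence Group A.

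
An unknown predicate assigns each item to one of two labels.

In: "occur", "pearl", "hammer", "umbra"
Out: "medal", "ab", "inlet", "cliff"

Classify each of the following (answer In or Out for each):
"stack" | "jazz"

Out, Out

The common property of the 'In' items is: contains 'r'. No 'Out' item has it.
"stack" — no 'r', hence Out. "jazz" — no 'r', hence Out.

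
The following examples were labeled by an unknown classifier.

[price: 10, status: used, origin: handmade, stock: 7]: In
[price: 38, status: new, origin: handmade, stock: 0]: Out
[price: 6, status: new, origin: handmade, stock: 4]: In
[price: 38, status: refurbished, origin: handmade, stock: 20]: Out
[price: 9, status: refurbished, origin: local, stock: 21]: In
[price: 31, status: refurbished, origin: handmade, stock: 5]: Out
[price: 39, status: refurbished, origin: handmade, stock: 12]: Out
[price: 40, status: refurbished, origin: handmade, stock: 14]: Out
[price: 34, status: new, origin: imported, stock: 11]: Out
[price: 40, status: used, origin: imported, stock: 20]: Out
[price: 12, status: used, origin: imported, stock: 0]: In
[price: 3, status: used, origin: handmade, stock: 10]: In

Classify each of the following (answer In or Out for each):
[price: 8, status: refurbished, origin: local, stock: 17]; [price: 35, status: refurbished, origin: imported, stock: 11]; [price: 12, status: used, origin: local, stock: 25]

In, Out, In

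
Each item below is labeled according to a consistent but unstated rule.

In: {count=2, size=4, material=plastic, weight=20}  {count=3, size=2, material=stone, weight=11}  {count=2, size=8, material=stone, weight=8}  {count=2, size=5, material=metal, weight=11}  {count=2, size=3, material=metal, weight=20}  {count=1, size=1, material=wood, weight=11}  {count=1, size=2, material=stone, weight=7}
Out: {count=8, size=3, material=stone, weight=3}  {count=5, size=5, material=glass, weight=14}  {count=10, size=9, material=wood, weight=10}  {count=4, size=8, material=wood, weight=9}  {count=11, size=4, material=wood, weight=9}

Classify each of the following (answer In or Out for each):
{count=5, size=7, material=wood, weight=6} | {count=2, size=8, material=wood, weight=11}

The common property of the 'In' items is: count ≤ 3. No 'Out' item has it.
{count=5, size=7, material=wood, weight=6}: count = 5 — does not satisfy this, so Out. {count=2, size=8, material=wood, weight=11}: count = 2 — meets the rule, so In.

Out, In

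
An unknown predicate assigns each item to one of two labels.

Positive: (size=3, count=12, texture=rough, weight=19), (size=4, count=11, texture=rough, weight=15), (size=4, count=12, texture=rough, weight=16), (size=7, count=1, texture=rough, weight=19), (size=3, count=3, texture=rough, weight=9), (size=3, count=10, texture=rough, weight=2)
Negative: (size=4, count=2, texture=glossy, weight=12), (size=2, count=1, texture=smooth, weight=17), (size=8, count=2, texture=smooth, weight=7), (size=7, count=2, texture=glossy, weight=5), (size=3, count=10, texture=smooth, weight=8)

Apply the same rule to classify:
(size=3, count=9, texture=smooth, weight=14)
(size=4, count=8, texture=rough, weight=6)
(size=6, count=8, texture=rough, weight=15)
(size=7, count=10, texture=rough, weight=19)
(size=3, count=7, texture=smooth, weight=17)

Negative, Positive, Positive, Positive, Negative

The common property of the 'Positive' items is: texture is rough. No 'Negative' item has it.
(size=3, count=9, texture=smooth, weight=14) → texture is smooth → Negative. (size=4, count=8, texture=rough, weight=6) → texture is rough → Positive. (size=6, count=8, texture=rough, weight=15) → texture is rough → Positive. (size=7, count=10, texture=rough, weight=19) → texture is rough → Positive. (size=3, count=7, texture=smooth, weight=17) → texture is smooth → Negative.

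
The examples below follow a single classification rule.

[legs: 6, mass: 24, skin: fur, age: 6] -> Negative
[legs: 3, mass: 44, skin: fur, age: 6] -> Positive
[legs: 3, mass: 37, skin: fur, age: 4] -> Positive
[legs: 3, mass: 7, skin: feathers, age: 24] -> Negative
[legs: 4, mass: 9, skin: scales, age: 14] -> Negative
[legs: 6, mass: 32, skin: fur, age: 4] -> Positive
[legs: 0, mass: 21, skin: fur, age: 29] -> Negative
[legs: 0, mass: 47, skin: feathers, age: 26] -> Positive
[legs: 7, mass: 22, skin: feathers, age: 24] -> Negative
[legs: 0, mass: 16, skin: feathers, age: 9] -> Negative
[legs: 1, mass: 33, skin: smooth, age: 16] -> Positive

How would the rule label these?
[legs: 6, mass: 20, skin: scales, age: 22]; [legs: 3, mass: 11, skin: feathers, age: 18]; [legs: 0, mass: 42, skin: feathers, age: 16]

Negative, Negative, Positive

Rule: mass ≥ 32. This holds for each 'Positive' example and fails for each 'Negative' one.
[legs: 6, mass: 20, skin: scales, age: 22]: mass = 20 — fails the rule, so Negative. [legs: 3, mass: 11, skin: feathers, age: 18]: mass = 11 — fails the rule, so Negative. [legs: 0, mass: 42, skin: feathers, age: 16]: mass = 42 — qualifies, so Positive.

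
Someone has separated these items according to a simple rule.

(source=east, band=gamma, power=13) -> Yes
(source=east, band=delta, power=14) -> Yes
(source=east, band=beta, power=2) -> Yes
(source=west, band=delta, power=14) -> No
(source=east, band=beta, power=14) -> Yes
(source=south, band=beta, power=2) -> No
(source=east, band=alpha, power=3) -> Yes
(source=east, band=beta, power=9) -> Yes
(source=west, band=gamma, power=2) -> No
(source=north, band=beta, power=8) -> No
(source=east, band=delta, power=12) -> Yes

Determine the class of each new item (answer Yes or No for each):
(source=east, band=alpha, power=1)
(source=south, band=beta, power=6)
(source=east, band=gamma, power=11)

Yes, No, Yes

The distinguishing property — source is east — holds for all the 'Yes' cases and none of the 'No' cases.
(source=east, band=alpha, power=1) → source is east → Yes. (source=south, band=beta, power=6) → source is south → No. (source=east, band=gamma, power=11) → source is east → Yes.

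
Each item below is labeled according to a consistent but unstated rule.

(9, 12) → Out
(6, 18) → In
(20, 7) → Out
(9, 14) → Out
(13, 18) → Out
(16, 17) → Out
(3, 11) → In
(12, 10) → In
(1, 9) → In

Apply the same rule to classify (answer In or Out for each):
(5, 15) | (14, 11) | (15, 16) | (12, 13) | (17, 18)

In, Out, Out, Out, Out

The classifier is using: sum is even.
(5, 15): 5+15 = 20 — checks out, so In.
(14, 11): 14+11 = 25 — lacks this property, so Out.
(15, 16): 15+16 = 31 — lacks this property, so Out.
(12, 13): 12+13 = 25 — lacks this property, so Out.
(17, 18): 17+18 = 35 — lacks this property, so Out.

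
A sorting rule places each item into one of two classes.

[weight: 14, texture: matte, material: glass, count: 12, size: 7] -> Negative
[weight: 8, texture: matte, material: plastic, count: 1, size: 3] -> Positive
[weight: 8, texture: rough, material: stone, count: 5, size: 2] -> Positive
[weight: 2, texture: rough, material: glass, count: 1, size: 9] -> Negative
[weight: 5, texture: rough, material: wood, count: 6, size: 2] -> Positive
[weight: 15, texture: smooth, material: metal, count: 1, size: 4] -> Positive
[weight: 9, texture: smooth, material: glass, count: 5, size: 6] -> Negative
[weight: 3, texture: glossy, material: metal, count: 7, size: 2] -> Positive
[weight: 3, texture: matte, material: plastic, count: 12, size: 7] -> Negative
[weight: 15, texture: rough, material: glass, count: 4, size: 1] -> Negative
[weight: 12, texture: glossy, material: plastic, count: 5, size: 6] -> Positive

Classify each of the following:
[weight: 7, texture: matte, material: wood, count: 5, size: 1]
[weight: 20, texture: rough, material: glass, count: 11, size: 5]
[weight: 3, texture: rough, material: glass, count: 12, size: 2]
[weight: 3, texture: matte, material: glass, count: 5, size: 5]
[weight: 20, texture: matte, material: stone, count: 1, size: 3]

Positive, Negative, Negative, Negative, Positive

The rule appears to be: material is not glass AND size ≤ 6.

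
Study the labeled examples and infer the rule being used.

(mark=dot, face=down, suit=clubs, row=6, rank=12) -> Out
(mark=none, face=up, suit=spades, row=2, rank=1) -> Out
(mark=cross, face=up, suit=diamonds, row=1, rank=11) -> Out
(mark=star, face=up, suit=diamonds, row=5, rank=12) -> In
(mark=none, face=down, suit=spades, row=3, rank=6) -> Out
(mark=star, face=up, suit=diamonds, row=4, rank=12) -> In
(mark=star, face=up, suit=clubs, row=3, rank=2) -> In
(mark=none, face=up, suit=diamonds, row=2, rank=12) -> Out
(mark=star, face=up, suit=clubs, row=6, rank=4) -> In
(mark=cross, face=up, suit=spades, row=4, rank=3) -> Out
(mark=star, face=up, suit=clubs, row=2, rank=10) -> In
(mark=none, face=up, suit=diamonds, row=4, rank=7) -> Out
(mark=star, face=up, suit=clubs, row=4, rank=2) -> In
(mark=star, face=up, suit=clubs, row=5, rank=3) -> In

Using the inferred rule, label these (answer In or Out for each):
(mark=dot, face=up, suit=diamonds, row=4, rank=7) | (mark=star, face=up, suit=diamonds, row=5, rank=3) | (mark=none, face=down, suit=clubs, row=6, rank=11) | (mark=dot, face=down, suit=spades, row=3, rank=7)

Out, In, Out, Out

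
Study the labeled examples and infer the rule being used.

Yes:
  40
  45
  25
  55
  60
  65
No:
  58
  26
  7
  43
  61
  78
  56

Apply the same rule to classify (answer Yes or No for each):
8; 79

No, No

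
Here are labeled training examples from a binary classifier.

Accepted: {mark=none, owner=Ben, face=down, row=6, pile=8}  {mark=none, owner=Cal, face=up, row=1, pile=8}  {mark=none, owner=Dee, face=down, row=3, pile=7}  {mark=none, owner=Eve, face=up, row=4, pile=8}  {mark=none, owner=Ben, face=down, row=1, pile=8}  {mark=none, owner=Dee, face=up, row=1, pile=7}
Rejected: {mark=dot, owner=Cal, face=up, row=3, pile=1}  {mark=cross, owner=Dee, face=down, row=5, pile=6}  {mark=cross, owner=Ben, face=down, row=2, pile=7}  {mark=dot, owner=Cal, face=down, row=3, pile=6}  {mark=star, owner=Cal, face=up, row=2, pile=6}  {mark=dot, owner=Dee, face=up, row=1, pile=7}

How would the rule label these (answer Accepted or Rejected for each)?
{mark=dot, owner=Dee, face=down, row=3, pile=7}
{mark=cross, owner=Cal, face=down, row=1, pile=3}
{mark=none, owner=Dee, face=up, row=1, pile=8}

Rejected, Rejected, Accepted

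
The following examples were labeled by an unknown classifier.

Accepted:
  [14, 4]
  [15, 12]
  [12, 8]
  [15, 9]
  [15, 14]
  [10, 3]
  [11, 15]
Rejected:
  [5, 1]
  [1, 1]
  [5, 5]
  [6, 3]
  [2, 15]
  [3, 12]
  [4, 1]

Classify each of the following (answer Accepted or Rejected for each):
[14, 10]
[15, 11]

Accepted, Accepted

The pattern is that an item is 'Accepted' exactly when: first ≥ 8.
Accepted: [14, 10], since first 14. Accepted: [15, 11], since first 15.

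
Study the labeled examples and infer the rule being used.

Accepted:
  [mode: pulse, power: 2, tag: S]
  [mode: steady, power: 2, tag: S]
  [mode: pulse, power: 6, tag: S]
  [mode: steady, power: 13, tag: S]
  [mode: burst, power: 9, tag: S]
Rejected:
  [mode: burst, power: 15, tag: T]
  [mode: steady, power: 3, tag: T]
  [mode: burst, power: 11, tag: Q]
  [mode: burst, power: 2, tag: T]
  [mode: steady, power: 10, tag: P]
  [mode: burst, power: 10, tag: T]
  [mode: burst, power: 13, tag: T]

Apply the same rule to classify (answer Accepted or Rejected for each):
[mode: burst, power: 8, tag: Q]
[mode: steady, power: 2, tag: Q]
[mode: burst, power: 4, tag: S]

The distinguishing property — tag is S — holds for all the 'Accepted' cases and none of the 'Rejected' cases.

Rejected, Rejected, Accepted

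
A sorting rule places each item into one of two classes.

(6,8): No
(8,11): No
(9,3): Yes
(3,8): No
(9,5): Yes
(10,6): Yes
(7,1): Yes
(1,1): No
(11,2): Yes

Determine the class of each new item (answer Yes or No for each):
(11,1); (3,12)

The distinguishing property — first > second — holds for all the 'Yes' cases and none of the 'No' cases.

Yes, No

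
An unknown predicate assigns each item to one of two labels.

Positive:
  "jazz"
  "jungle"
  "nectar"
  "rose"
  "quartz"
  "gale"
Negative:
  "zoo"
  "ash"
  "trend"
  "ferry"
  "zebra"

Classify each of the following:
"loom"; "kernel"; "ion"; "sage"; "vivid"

The distinguishing property — even length — holds for all the 'Positive' cases and none of the 'Negative' cases.
"loom": length 4 — satisfies this, so Positive.
"kernel": length 6 — satisfies this, so Positive.
"ion": length 3 — fails the rule, so Negative.
"sage": length 4 — satisfies this, so Positive.
"vivid": length 5 — fails the rule, so Negative.

Positive, Positive, Negative, Positive, Negative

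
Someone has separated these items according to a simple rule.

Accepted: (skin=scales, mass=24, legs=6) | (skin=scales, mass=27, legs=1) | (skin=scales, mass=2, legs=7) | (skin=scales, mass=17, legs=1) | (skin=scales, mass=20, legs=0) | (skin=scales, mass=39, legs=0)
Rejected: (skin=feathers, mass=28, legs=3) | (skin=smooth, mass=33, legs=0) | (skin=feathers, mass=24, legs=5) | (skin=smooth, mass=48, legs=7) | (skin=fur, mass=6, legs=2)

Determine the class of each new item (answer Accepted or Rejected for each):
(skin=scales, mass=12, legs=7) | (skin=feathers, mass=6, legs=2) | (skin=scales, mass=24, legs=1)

Looking at the examples, the only property every 'Accepted' case has and every 'Rejected' case lacks is: skin is scales.
(skin=scales, mass=12, legs=7): skin is scales — fits, so Accepted. (skin=feathers, mass=6, legs=2): skin is feathers — doesn't qualify, so Rejected. (skin=scales, mass=24, legs=1): skin is scales — fits, so Accepted.

Accepted, Rejected, Accepted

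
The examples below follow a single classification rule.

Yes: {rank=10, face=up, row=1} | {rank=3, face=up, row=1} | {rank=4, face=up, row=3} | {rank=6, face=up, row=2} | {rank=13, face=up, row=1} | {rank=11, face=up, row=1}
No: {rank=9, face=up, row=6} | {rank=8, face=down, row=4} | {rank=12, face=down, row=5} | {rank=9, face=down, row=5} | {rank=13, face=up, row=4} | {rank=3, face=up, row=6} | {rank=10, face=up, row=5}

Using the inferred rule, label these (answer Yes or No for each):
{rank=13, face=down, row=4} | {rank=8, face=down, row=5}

No, No

A rule that fits every label: row ≤ 3 — true of each 'Yes' example, false of each 'No' one.
{rank=13, face=down, row=4} → row = 4 → No. {rank=8, face=down, row=5} → row = 5 → No.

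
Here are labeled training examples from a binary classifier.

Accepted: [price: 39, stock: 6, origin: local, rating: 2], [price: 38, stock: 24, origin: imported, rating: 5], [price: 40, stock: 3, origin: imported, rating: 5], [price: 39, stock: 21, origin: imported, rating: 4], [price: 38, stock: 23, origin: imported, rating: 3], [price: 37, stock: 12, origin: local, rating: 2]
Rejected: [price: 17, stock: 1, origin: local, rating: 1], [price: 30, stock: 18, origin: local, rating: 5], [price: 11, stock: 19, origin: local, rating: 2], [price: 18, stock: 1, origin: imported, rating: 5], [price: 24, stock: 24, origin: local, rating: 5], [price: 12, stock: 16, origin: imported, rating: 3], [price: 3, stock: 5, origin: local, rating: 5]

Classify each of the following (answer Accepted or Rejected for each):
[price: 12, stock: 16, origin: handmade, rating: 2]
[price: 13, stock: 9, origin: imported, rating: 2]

Rejected, Rejected

A rule that fits every label: price ≥ 37 — true of each 'Accepted' example, false of each 'Rejected' one.
[price: 12, stock: 16, origin: handmade, rating: 2]: price = 12, doesn't match → Rejected. [price: 13, stock: 9, origin: imported, rating: 2]: price = 13, doesn't match → Rejected.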